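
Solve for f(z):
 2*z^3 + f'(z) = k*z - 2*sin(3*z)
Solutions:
 f(z) = C1 + k*z^2/2 - z^4/2 + 2*cos(3*z)/3


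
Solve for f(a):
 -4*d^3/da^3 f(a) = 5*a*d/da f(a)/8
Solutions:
 f(a) = C1 + Integral(C2*airyai(-10^(1/3)*a/4) + C3*airybi(-10^(1/3)*a/4), a)


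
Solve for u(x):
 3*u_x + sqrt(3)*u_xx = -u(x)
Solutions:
 u(x) = C1*exp(sqrt(3)*x*(-3 + sqrt(9 - 4*sqrt(3)))/6) + C2*exp(-sqrt(3)*x*(sqrt(9 - 4*sqrt(3)) + 3)/6)


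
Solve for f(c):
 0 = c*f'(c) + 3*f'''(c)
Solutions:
 f(c) = C1 + Integral(C2*airyai(-3^(2/3)*c/3) + C3*airybi(-3^(2/3)*c/3), c)


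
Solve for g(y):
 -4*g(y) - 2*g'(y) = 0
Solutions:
 g(y) = C1*exp(-2*y)


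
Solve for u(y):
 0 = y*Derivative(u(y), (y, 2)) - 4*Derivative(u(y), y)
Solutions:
 u(y) = C1 + C2*y^5


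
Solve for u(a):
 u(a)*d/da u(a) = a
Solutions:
 u(a) = -sqrt(C1 + a^2)
 u(a) = sqrt(C1 + a^2)


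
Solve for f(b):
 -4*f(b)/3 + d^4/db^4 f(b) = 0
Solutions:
 f(b) = C1*exp(-sqrt(2)*3^(3/4)*b/3) + C2*exp(sqrt(2)*3^(3/4)*b/3) + C3*sin(sqrt(2)*3^(3/4)*b/3) + C4*cos(sqrt(2)*3^(3/4)*b/3)


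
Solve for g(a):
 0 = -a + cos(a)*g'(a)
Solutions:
 g(a) = C1 + Integral(a/cos(a), a)


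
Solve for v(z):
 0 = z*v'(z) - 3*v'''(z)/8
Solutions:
 v(z) = C1 + Integral(C2*airyai(2*3^(2/3)*z/3) + C3*airybi(2*3^(2/3)*z/3), z)


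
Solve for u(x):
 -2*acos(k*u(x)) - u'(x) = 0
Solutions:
 Integral(1/acos(_y*k), (_y, u(x))) = C1 - 2*x


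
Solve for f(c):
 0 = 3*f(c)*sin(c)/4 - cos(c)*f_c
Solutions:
 f(c) = C1/cos(c)^(3/4)


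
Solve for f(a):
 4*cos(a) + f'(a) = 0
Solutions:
 f(a) = C1 - 4*sin(a)


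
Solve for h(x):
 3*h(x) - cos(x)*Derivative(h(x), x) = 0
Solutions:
 h(x) = C1*(sin(x) + 1)^(3/2)/(sin(x) - 1)^(3/2)


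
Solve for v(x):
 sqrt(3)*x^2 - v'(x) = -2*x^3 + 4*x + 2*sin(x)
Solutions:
 v(x) = C1 + x^4/2 + sqrt(3)*x^3/3 - 2*x^2 + 2*cos(x)


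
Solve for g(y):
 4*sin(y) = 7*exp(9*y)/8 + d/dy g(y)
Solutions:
 g(y) = C1 - 7*exp(9*y)/72 - 4*cos(y)


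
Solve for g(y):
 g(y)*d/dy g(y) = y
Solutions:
 g(y) = -sqrt(C1 + y^2)
 g(y) = sqrt(C1 + y^2)


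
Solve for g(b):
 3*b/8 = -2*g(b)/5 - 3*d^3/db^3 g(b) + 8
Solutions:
 g(b) = C3*exp(-15^(2/3)*2^(1/3)*b/15) - 15*b/16 + (C1*sin(2^(1/3)*3^(1/6)*5^(2/3)*b/10) + C2*cos(2^(1/3)*3^(1/6)*5^(2/3)*b/10))*exp(15^(2/3)*2^(1/3)*b/30) + 20


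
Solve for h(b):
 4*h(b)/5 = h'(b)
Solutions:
 h(b) = C1*exp(4*b/5)


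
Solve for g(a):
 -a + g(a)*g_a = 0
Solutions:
 g(a) = -sqrt(C1 + a^2)
 g(a) = sqrt(C1 + a^2)


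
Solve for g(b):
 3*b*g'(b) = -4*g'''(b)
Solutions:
 g(b) = C1 + Integral(C2*airyai(-6^(1/3)*b/2) + C3*airybi(-6^(1/3)*b/2), b)


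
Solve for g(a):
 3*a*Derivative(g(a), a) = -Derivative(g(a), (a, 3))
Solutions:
 g(a) = C1 + Integral(C2*airyai(-3^(1/3)*a) + C3*airybi(-3^(1/3)*a), a)


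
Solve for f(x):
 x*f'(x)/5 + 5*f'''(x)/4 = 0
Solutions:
 f(x) = C1 + Integral(C2*airyai(-2^(2/3)*5^(1/3)*x/5) + C3*airybi(-2^(2/3)*5^(1/3)*x/5), x)


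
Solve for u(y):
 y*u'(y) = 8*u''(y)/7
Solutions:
 u(y) = C1 + C2*erfi(sqrt(7)*y/4)


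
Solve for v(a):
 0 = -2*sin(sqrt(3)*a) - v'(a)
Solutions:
 v(a) = C1 + 2*sqrt(3)*cos(sqrt(3)*a)/3


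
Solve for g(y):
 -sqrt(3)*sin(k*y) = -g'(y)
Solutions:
 g(y) = C1 - sqrt(3)*cos(k*y)/k


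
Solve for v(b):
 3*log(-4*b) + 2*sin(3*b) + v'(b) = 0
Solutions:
 v(b) = C1 - 3*b*log(-b) - 6*b*log(2) + 3*b + 2*cos(3*b)/3


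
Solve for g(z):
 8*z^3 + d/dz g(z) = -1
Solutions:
 g(z) = C1 - 2*z^4 - z


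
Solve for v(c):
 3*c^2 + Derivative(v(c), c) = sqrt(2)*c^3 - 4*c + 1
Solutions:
 v(c) = C1 + sqrt(2)*c^4/4 - c^3 - 2*c^2 + c


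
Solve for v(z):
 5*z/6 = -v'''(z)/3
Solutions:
 v(z) = C1 + C2*z + C3*z^2 - 5*z^4/48


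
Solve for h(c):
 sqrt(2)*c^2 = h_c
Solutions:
 h(c) = C1 + sqrt(2)*c^3/3


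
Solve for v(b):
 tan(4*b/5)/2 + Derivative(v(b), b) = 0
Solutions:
 v(b) = C1 + 5*log(cos(4*b/5))/8


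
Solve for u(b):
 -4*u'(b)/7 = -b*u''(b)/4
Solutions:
 u(b) = C1 + C2*b^(23/7)


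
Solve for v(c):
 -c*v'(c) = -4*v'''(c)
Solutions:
 v(c) = C1 + Integral(C2*airyai(2^(1/3)*c/2) + C3*airybi(2^(1/3)*c/2), c)


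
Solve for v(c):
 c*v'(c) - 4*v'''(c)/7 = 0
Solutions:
 v(c) = C1 + Integral(C2*airyai(14^(1/3)*c/2) + C3*airybi(14^(1/3)*c/2), c)


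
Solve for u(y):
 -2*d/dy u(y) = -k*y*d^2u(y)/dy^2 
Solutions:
 u(y) = C1 + y^(((re(k) + 2)*re(k) + im(k)^2)/(re(k)^2 + im(k)^2))*(C2*sin(2*log(y)*Abs(im(k))/(re(k)^2 + im(k)^2)) + C3*cos(2*log(y)*im(k)/(re(k)^2 + im(k)^2)))


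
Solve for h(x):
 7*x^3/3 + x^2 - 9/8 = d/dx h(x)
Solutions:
 h(x) = C1 + 7*x^4/12 + x^3/3 - 9*x/8


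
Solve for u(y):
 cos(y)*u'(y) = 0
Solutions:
 u(y) = C1


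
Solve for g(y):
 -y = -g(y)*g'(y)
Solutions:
 g(y) = -sqrt(C1 + y^2)
 g(y) = sqrt(C1 + y^2)


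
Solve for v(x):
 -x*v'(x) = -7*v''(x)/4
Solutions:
 v(x) = C1 + C2*erfi(sqrt(14)*x/7)


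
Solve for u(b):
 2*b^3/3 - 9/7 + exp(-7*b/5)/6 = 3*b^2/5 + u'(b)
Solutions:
 u(b) = C1 + b^4/6 - b^3/5 - 9*b/7 - 5*exp(-7*b/5)/42


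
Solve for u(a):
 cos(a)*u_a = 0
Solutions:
 u(a) = C1


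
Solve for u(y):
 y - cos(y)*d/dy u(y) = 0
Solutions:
 u(y) = C1 + Integral(y/cos(y), y)


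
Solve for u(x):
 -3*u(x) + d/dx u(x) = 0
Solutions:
 u(x) = C1*exp(3*x)


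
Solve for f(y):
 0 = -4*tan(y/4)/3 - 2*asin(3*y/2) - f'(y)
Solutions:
 f(y) = C1 - 2*y*asin(3*y/2) - 2*sqrt(4 - 9*y^2)/3 + 16*log(cos(y/4))/3


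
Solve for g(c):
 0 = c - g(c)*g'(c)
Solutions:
 g(c) = -sqrt(C1 + c^2)
 g(c) = sqrt(C1 + c^2)


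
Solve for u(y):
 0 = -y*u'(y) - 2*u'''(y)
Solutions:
 u(y) = C1 + Integral(C2*airyai(-2^(2/3)*y/2) + C3*airybi(-2^(2/3)*y/2), y)


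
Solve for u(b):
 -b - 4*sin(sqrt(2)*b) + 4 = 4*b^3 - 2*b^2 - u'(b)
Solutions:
 u(b) = C1 + b^4 - 2*b^3/3 + b^2/2 - 4*b - 2*sqrt(2)*cos(sqrt(2)*b)


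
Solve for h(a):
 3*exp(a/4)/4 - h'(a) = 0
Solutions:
 h(a) = C1 + 3*exp(a/4)


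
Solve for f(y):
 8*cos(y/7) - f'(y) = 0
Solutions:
 f(y) = C1 + 56*sin(y/7)


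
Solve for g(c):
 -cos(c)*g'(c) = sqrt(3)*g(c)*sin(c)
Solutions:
 g(c) = C1*cos(c)^(sqrt(3))


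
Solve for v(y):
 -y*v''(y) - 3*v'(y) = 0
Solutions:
 v(y) = C1 + C2/y^2


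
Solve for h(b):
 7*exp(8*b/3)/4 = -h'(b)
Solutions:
 h(b) = C1 - 21*exp(8*b/3)/32


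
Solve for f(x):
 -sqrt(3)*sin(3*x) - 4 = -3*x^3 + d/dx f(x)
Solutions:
 f(x) = C1 + 3*x^4/4 - 4*x + sqrt(3)*cos(3*x)/3


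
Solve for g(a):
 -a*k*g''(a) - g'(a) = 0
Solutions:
 g(a) = C1 + a^(((re(k) - 1)*re(k) + im(k)^2)/(re(k)^2 + im(k)^2))*(C2*sin(log(a)*Abs(im(k))/(re(k)^2 + im(k)^2)) + C3*cos(log(a)*im(k)/(re(k)^2 + im(k)^2)))


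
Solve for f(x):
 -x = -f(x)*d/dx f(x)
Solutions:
 f(x) = -sqrt(C1 + x^2)
 f(x) = sqrt(C1 + x^2)


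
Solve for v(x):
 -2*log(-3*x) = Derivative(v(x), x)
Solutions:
 v(x) = C1 - 2*x*log(-x) + 2*x*(1 - log(3))


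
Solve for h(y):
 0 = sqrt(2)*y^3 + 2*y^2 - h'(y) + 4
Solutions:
 h(y) = C1 + sqrt(2)*y^4/4 + 2*y^3/3 + 4*y


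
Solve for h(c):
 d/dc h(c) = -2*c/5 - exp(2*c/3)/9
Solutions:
 h(c) = C1 - c^2/5 - exp(2*c/3)/6


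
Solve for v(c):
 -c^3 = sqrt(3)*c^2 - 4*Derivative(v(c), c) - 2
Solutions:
 v(c) = C1 + c^4/16 + sqrt(3)*c^3/12 - c/2


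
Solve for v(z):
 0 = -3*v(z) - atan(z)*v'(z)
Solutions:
 v(z) = C1*exp(-3*Integral(1/atan(z), z))


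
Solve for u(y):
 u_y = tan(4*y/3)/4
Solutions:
 u(y) = C1 - 3*log(cos(4*y/3))/16


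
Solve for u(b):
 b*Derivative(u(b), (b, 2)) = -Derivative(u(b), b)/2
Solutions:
 u(b) = C1 + C2*sqrt(b)


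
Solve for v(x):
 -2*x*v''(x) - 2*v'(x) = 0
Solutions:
 v(x) = C1 + C2*log(x)


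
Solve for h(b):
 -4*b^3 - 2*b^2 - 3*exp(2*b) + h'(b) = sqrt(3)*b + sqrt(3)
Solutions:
 h(b) = C1 + b^4 + 2*b^3/3 + sqrt(3)*b^2/2 + sqrt(3)*b + 3*exp(2*b)/2


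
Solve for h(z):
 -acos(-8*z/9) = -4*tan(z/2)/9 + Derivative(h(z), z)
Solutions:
 h(z) = C1 - z*acos(-8*z/9) - sqrt(81 - 64*z^2)/8 - 8*log(cos(z/2))/9


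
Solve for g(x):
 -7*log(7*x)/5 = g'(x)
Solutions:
 g(x) = C1 - 7*x*log(x)/5 - 7*x*log(7)/5 + 7*x/5


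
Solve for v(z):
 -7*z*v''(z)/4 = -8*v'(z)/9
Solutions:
 v(z) = C1 + C2*z^(95/63)


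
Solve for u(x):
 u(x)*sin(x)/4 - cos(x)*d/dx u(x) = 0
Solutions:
 u(x) = C1/cos(x)^(1/4)


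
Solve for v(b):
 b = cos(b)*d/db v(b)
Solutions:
 v(b) = C1 + Integral(b/cos(b), b)


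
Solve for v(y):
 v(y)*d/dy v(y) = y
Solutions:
 v(y) = -sqrt(C1 + y^2)
 v(y) = sqrt(C1 + y^2)


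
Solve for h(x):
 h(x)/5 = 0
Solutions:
 h(x) = 0


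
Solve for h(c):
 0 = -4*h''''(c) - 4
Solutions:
 h(c) = C1 + C2*c + C3*c^2 + C4*c^3 - c^4/24


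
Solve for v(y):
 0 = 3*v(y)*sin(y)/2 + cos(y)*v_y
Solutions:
 v(y) = C1*cos(y)^(3/2)


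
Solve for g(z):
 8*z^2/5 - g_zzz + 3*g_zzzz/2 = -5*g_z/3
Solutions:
 g(z) = C1 + C2*exp(z*(4/(9*sqrt(1945) + 397)^(1/3) + 4 + (9*sqrt(1945) + 397)^(1/3))/18)*sin(sqrt(3)*z*(-(9*sqrt(1945) + 397)^(1/3) + 4/(9*sqrt(1945) + 397)^(1/3))/18) + C3*exp(z*(4/(9*sqrt(1945) + 397)^(1/3) + 4 + (9*sqrt(1945) + 397)^(1/3))/18)*cos(sqrt(3)*z*(-(9*sqrt(1945) + 397)^(1/3) + 4/(9*sqrt(1945) + 397)^(1/3))/18) + C4*exp(z*(-(9*sqrt(1945) + 397)^(1/3) - 4/(9*sqrt(1945) + 397)^(1/3) + 2)/9) - 8*z^3/25 - 144*z/125


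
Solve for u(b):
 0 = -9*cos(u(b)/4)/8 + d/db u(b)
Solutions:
 -9*b/8 - 2*log(sin(u(b)/4) - 1) + 2*log(sin(u(b)/4) + 1) = C1


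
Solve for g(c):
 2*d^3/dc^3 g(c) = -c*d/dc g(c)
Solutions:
 g(c) = C1 + Integral(C2*airyai(-2^(2/3)*c/2) + C3*airybi(-2^(2/3)*c/2), c)


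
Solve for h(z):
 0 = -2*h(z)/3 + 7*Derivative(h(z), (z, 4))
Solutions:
 h(z) = C1*exp(-2^(1/4)*21^(3/4)*z/21) + C2*exp(2^(1/4)*21^(3/4)*z/21) + C3*sin(2^(1/4)*21^(3/4)*z/21) + C4*cos(2^(1/4)*21^(3/4)*z/21)


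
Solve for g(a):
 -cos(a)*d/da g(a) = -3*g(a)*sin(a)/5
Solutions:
 g(a) = C1/cos(a)^(3/5)


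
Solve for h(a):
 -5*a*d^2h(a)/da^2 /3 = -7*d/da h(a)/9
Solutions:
 h(a) = C1 + C2*a^(22/15)


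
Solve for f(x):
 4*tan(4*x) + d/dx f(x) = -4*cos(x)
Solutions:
 f(x) = C1 + log(cos(4*x)) - 4*sin(x)


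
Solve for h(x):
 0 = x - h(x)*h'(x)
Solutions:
 h(x) = -sqrt(C1 + x^2)
 h(x) = sqrt(C1 + x^2)


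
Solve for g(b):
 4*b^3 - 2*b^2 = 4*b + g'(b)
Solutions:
 g(b) = C1 + b^4 - 2*b^3/3 - 2*b^2


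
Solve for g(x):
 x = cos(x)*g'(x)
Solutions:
 g(x) = C1 + Integral(x/cos(x), x)


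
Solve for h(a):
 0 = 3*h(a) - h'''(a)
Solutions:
 h(a) = C3*exp(3^(1/3)*a) + (C1*sin(3^(5/6)*a/2) + C2*cos(3^(5/6)*a/2))*exp(-3^(1/3)*a/2)


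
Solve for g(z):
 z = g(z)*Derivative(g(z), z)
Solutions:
 g(z) = -sqrt(C1 + z^2)
 g(z) = sqrt(C1 + z^2)


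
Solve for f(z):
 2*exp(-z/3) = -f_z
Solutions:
 f(z) = C1 + 6*exp(-z/3)


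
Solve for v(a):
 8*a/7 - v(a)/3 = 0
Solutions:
 v(a) = 24*a/7


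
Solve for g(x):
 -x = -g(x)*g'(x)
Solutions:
 g(x) = -sqrt(C1 + x^2)
 g(x) = sqrt(C1 + x^2)


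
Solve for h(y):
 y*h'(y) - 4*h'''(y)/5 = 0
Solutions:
 h(y) = C1 + Integral(C2*airyai(10^(1/3)*y/2) + C3*airybi(10^(1/3)*y/2), y)


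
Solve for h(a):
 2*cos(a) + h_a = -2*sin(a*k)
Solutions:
 h(a) = C1 - 2*sin(a) + 2*cos(a*k)/k


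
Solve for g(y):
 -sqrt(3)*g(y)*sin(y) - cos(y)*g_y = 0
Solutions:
 g(y) = C1*cos(y)^(sqrt(3))


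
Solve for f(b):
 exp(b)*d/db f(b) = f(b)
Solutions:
 f(b) = C1*exp(-exp(-b))


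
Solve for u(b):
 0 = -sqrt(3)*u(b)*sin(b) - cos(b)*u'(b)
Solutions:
 u(b) = C1*cos(b)^(sqrt(3))


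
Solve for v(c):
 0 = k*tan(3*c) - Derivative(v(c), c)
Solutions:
 v(c) = C1 - k*log(cos(3*c))/3


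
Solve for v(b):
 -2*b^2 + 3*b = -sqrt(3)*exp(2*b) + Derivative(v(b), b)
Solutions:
 v(b) = C1 - 2*b^3/3 + 3*b^2/2 + sqrt(3)*exp(2*b)/2


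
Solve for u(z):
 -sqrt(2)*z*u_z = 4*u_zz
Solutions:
 u(z) = C1 + C2*erf(2^(3/4)*z/4)


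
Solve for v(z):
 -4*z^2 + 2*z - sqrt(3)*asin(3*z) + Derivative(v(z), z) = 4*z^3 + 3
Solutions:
 v(z) = C1 + z^4 + 4*z^3/3 - z^2 + 3*z + sqrt(3)*(z*asin(3*z) + sqrt(1 - 9*z^2)/3)


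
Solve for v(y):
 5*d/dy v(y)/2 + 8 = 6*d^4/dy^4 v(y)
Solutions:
 v(y) = C1 + C4*exp(90^(1/3)*y/6) - 16*y/5 + (C2*sin(10^(1/3)*3^(1/6)*y/4) + C3*cos(10^(1/3)*3^(1/6)*y/4))*exp(-90^(1/3)*y/12)


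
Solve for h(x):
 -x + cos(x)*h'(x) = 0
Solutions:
 h(x) = C1 + Integral(x/cos(x), x)


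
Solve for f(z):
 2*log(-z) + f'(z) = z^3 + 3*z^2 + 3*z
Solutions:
 f(z) = C1 + z^4/4 + z^3 + 3*z^2/2 - 2*z*log(-z) + 2*z


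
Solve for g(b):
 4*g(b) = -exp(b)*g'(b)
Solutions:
 g(b) = C1*exp(4*exp(-b))


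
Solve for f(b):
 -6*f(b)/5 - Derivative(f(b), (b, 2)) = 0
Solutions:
 f(b) = C1*sin(sqrt(30)*b/5) + C2*cos(sqrt(30)*b/5)


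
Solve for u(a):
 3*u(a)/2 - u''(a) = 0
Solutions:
 u(a) = C1*exp(-sqrt(6)*a/2) + C2*exp(sqrt(6)*a/2)


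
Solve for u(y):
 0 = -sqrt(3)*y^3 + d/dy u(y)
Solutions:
 u(y) = C1 + sqrt(3)*y^4/4


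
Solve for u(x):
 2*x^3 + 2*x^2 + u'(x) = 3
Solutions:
 u(x) = C1 - x^4/2 - 2*x^3/3 + 3*x


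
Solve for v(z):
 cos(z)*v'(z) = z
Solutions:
 v(z) = C1 + Integral(z/cos(z), z)


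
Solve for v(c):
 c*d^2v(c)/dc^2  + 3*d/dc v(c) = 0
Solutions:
 v(c) = C1 + C2/c^2


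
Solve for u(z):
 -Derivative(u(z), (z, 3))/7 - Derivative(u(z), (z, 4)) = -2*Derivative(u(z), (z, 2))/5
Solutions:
 u(z) = C1 + C2*z + C3*exp(z*(-5 + sqrt(1985))/70) + C4*exp(-z*(5 + sqrt(1985))/70)


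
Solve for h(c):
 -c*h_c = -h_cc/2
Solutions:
 h(c) = C1 + C2*erfi(c)


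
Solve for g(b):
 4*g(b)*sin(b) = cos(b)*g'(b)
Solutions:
 g(b) = C1/cos(b)^4


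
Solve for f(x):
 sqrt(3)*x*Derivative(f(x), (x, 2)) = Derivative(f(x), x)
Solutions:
 f(x) = C1 + C2*x^(sqrt(3)/3 + 1)


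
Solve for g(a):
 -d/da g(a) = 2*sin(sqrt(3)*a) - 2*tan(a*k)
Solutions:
 g(a) = C1 + 2*Piecewise((-log(cos(a*k))/k, Ne(k, 0)), (0, True)) + 2*sqrt(3)*cos(sqrt(3)*a)/3


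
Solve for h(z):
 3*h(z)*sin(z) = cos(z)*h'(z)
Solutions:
 h(z) = C1/cos(z)^3


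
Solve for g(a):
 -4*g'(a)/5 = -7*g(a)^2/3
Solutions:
 g(a) = -12/(C1 + 35*a)


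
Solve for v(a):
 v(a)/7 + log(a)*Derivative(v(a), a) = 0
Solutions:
 v(a) = C1*exp(-li(a)/7)


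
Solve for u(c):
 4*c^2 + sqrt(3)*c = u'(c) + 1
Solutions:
 u(c) = C1 + 4*c^3/3 + sqrt(3)*c^2/2 - c


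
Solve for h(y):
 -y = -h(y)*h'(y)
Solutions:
 h(y) = -sqrt(C1 + y^2)
 h(y) = sqrt(C1 + y^2)


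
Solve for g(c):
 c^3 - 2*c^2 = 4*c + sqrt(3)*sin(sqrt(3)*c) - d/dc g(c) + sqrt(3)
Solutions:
 g(c) = C1 - c^4/4 + 2*c^3/3 + 2*c^2 + sqrt(3)*c - cos(sqrt(3)*c)


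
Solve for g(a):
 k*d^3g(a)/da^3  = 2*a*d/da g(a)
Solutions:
 g(a) = C1 + Integral(C2*airyai(2^(1/3)*a*(1/k)^(1/3)) + C3*airybi(2^(1/3)*a*(1/k)^(1/3)), a)


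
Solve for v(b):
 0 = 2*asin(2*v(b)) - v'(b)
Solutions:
 Integral(1/asin(2*_y), (_y, v(b))) = C1 + 2*b


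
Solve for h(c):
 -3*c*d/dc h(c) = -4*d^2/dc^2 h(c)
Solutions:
 h(c) = C1 + C2*erfi(sqrt(6)*c/4)


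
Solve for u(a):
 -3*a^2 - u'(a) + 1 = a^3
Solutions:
 u(a) = C1 - a^4/4 - a^3 + a


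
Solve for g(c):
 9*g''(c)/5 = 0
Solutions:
 g(c) = C1 + C2*c


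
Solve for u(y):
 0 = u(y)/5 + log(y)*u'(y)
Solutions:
 u(y) = C1*exp(-li(y)/5)


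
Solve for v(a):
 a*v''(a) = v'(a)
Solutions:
 v(a) = C1 + C2*a^2


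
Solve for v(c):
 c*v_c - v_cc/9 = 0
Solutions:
 v(c) = C1 + C2*erfi(3*sqrt(2)*c/2)


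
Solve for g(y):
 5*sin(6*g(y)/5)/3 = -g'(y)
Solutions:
 5*y/3 + 5*log(cos(6*g(y)/5) - 1)/12 - 5*log(cos(6*g(y)/5) + 1)/12 = C1


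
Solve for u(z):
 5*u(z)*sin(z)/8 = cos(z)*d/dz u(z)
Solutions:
 u(z) = C1/cos(z)^(5/8)


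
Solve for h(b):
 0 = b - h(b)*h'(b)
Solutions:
 h(b) = -sqrt(C1 + b^2)
 h(b) = sqrt(C1 + b^2)


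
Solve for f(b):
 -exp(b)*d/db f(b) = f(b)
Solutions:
 f(b) = C1*exp(exp(-b))


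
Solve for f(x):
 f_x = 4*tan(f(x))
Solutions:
 f(x) = pi - asin(C1*exp(4*x))
 f(x) = asin(C1*exp(4*x))


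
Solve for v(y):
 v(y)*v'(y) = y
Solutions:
 v(y) = -sqrt(C1 + y^2)
 v(y) = sqrt(C1 + y^2)


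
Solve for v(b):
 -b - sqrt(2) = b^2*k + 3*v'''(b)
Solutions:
 v(b) = C1 + C2*b + C3*b^2 - b^5*k/180 - b^4/72 - sqrt(2)*b^3/18


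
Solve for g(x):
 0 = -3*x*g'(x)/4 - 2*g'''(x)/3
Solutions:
 g(x) = C1 + Integral(C2*airyai(-3^(2/3)*x/2) + C3*airybi(-3^(2/3)*x/2), x)


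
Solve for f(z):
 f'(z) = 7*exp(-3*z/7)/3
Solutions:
 f(z) = C1 - 49*exp(-3*z/7)/9


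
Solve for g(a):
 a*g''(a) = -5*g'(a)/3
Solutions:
 g(a) = C1 + C2/a^(2/3)


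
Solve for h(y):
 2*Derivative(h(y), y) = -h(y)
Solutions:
 h(y) = C1*exp(-y/2)


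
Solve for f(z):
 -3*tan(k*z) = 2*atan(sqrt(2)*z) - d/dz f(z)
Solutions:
 f(z) = C1 + 2*z*atan(sqrt(2)*z) + 3*Piecewise((-log(cos(k*z))/k, Ne(k, 0)), (0, True)) - sqrt(2)*log(2*z^2 + 1)/2


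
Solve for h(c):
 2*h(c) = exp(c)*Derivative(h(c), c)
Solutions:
 h(c) = C1*exp(-2*exp(-c))


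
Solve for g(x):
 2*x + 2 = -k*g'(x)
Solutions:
 g(x) = C1 - x^2/k - 2*x/k


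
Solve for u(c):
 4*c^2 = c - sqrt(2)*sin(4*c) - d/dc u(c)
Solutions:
 u(c) = C1 - 4*c^3/3 + c^2/2 + sqrt(2)*cos(4*c)/4


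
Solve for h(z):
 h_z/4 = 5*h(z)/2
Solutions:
 h(z) = C1*exp(10*z)


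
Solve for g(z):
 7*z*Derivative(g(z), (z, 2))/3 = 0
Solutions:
 g(z) = C1 + C2*z


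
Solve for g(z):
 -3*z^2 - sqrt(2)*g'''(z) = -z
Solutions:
 g(z) = C1 + C2*z + C3*z^2 - sqrt(2)*z^5/40 + sqrt(2)*z^4/48


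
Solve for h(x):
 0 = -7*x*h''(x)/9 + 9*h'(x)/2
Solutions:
 h(x) = C1 + C2*x^(95/14)


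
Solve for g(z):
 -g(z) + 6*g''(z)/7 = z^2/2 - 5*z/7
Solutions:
 g(z) = C1*exp(-sqrt(42)*z/6) + C2*exp(sqrt(42)*z/6) - z^2/2 + 5*z/7 - 6/7


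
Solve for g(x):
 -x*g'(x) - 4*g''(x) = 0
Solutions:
 g(x) = C1 + C2*erf(sqrt(2)*x/4)


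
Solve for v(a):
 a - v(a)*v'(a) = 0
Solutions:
 v(a) = -sqrt(C1 + a^2)
 v(a) = sqrt(C1 + a^2)


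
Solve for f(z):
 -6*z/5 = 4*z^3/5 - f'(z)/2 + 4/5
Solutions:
 f(z) = C1 + 2*z^4/5 + 6*z^2/5 + 8*z/5


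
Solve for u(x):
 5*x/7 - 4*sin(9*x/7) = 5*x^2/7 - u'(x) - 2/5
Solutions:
 u(x) = C1 + 5*x^3/21 - 5*x^2/14 - 2*x/5 - 28*cos(9*x/7)/9


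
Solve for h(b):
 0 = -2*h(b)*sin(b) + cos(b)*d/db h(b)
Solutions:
 h(b) = C1/cos(b)^2


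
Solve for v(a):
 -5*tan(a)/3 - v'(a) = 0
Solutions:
 v(a) = C1 + 5*log(cos(a))/3


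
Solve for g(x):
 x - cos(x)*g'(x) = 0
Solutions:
 g(x) = C1 + Integral(x/cos(x), x)


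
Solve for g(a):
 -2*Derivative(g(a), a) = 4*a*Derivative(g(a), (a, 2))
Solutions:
 g(a) = C1 + C2*sqrt(a)


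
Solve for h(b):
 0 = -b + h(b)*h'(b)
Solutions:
 h(b) = -sqrt(C1 + b^2)
 h(b) = sqrt(C1 + b^2)


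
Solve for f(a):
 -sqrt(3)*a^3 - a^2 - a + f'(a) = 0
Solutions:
 f(a) = C1 + sqrt(3)*a^4/4 + a^3/3 + a^2/2


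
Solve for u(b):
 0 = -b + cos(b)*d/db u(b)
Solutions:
 u(b) = C1 + Integral(b/cos(b), b)


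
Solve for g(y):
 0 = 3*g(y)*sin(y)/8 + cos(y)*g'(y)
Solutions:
 g(y) = C1*cos(y)^(3/8)


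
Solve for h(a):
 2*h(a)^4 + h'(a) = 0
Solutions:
 h(a) = (-3^(2/3) - 3*3^(1/6)*I)*(1/(C1 + 2*a))^(1/3)/6
 h(a) = (-3^(2/3) + 3*3^(1/6)*I)*(1/(C1 + 2*a))^(1/3)/6
 h(a) = (1/(C1 + 6*a))^(1/3)


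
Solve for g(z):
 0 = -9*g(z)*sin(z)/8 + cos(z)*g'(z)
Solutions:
 g(z) = C1/cos(z)^(9/8)


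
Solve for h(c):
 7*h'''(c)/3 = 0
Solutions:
 h(c) = C1 + C2*c + C3*c^2


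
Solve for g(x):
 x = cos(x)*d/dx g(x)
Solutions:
 g(x) = C1 + Integral(x/cos(x), x)


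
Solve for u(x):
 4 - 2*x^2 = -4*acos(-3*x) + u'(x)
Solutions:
 u(x) = C1 - 2*x^3/3 + 4*x*acos(-3*x) + 4*x + 4*sqrt(1 - 9*x^2)/3


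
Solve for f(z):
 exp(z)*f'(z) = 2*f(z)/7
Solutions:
 f(z) = C1*exp(-2*exp(-z)/7)


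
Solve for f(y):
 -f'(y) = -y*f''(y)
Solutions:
 f(y) = C1 + C2*y^2


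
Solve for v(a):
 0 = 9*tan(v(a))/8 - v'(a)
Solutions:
 v(a) = pi - asin(C1*exp(9*a/8))
 v(a) = asin(C1*exp(9*a/8))


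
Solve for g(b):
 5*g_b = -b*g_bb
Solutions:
 g(b) = C1 + C2/b^4


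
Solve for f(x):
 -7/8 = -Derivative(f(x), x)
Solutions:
 f(x) = C1 + 7*x/8


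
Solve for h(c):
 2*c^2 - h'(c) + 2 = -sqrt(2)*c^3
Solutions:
 h(c) = C1 + sqrt(2)*c^4/4 + 2*c^3/3 + 2*c


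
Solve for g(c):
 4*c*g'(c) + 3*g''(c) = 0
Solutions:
 g(c) = C1 + C2*erf(sqrt(6)*c/3)


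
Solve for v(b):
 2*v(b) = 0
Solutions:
 v(b) = 0


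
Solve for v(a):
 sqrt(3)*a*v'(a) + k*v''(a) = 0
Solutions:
 v(a) = C1 + C2*sqrt(k)*erf(sqrt(2)*3^(1/4)*a*sqrt(1/k)/2)


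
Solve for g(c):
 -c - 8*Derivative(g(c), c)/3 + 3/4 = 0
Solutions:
 g(c) = C1 - 3*c^2/16 + 9*c/32


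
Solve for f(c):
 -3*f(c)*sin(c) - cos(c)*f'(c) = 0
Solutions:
 f(c) = C1*cos(c)^3


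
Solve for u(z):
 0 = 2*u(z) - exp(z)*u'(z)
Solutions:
 u(z) = C1*exp(-2*exp(-z))


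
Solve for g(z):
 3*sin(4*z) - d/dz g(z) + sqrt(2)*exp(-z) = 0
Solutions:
 g(z) = C1 - 3*cos(4*z)/4 - sqrt(2)*exp(-z)


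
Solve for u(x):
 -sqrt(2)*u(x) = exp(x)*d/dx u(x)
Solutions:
 u(x) = C1*exp(sqrt(2)*exp(-x))


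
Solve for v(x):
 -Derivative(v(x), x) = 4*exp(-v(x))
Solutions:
 v(x) = log(C1 - 4*x)


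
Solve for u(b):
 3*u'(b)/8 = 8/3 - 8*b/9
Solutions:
 u(b) = C1 - 32*b^2/27 + 64*b/9


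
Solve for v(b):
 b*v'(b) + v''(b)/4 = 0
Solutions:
 v(b) = C1 + C2*erf(sqrt(2)*b)


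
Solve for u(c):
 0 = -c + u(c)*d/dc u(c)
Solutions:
 u(c) = -sqrt(C1 + c^2)
 u(c) = sqrt(C1 + c^2)


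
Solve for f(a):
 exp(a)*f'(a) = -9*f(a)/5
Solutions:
 f(a) = C1*exp(9*exp(-a)/5)


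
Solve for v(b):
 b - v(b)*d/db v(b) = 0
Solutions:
 v(b) = -sqrt(C1 + b^2)
 v(b) = sqrt(C1 + b^2)


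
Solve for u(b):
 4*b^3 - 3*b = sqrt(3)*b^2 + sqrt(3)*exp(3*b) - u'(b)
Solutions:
 u(b) = C1 - b^4 + sqrt(3)*b^3/3 + 3*b^2/2 + sqrt(3)*exp(3*b)/3


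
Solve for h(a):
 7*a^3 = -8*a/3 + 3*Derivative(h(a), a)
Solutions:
 h(a) = C1 + 7*a^4/12 + 4*a^2/9


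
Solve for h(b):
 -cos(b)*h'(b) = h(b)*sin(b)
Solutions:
 h(b) = C1*cos(b)


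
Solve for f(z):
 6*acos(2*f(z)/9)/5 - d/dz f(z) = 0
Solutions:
 Integral(1/acos(2*_y/9), (_y, f(z))) = C1 + 6*z/5


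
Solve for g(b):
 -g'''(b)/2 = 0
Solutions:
 g(b) = C1 + C2*b + C3*b^2


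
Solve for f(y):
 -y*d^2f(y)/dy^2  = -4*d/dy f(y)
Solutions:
 f(y) = C1 + C2*y^5


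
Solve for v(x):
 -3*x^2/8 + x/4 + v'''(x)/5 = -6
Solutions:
 v(x) = C1 + C2*x + C3*x^2 + x^5/32 - 5*x^4/96 - 5*x^3


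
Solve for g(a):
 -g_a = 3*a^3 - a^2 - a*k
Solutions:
 g(a) = C1 - 3*a^4/4 + a^3/3 + a^2*k/2


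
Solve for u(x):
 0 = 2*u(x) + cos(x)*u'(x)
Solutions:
 u(x) = C1*(sin(x) - 1)/(sin(x) + 1)


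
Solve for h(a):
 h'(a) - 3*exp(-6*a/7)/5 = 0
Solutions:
 h(a) = C1 - 7*exp(-6*a/7)/10


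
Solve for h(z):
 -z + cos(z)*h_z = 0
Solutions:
 h(z) = C1 + Integral(z/cos(z), z)


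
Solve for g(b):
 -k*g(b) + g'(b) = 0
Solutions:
 g(b) = C1*exp(b*k)


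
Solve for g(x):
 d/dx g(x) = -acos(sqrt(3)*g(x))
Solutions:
 Integral(1/acos(sqrt(3)*_y), (_y, g(x))) = C1 - x


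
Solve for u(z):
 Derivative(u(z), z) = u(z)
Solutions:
 u(z) = C1*exp(z)


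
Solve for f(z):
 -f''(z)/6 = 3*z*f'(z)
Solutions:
 f(z) = C1 + C2*erf(3*z)


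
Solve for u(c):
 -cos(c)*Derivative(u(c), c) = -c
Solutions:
 u(c) = C1 + Integral(c/cos(c), c)


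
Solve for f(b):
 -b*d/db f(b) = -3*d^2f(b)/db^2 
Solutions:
 f(b) = C1 + C2*erfi(sqrt(6)*b/6)


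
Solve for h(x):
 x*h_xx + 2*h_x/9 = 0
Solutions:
 h(x) = C1 + C2*x^(7/9)


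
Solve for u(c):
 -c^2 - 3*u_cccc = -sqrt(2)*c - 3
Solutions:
 u(c) = C1 + C2*c + C3*c^2 + C4*c^3 - c^6/1080 + sqrt(2)*c^5/360 + c^4/24


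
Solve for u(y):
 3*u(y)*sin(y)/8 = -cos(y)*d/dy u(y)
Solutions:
 u(y) = C1*cos(y)^(3/8)


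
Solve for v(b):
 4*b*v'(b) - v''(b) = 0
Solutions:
 v(b) = C1 + C2*erfi(sqrt(2)*b)


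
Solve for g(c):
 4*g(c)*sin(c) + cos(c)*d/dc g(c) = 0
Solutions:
 g(c) = C1*cos(c)^4


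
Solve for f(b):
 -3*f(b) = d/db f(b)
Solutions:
 f(b) = C1*exp(-3*b)


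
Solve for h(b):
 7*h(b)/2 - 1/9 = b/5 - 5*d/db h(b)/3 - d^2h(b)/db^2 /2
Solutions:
 h(b) = 2*b/35 + (C1*sin(sqrt(38)*b/3) + C2*cos(sqrt(38)*b/3))*exp(-5*b/3) + 2/441


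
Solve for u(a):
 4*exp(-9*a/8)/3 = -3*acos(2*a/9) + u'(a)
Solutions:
 u(a) = C1 + 3*a*acos(2*a/9) - 3*sqrt(81 - 4*a^2)/2 - 32*exp(-9*a/8)/27


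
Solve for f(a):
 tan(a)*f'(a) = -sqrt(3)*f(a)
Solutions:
 f(a) = C1/sin(a)^(sqrt(3))


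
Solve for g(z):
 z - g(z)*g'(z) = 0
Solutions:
 g(z) = -sqrt(C1 + z^2)
 g(z) = sqrt(C1 + z^2)


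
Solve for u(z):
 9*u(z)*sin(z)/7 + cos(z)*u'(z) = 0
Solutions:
 u(z) = C1*cos(z)^(9/7)


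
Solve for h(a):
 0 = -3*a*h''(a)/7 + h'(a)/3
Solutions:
 h(a) = C1 + C2*a^(16/9)


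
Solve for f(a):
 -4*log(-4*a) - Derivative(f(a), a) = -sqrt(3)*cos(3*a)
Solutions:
 f(a) = C1 - 4*a*log(-a) - 8*a*log(2) + 4*a + sqrt(3)*sin(3*a)/3


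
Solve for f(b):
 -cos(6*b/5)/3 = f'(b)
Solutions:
 f(b) = C1 - 5*sin(6*b/5)/18


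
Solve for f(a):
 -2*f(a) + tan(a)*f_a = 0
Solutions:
 f(a) = C1*sin(a)^2


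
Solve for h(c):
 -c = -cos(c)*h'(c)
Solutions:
 h(c) = C1 + Integral(c/cos(c), c)


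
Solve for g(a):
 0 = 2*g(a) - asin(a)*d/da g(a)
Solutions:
 g(a) = C1*exp(2*Integral(1/asin(a), a))


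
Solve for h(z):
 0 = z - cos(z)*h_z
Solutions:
 h(z) = C1 + Integral(z/cos(z), z)


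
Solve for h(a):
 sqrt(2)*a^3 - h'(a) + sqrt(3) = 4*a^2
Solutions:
 h(a) = C1 + sqrt(2)*a^4/4 - 4*a^3/3 + sqrt(3)*a


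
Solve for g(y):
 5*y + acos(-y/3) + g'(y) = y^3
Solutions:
 g(y) = C1 + y^4/4 - 5*y^2/2 - y*acos(-y/3) - sqrt(9 - y^2)


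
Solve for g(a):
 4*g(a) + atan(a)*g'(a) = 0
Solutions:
 g(a) = C1*exp(-4*Integral(1/atan(a), a))


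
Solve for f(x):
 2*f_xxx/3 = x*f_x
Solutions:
 f(x) = C1 + Integral(C2*airyai(2^(2/3)*3^(1/3)*x/2) + C3*airybi(2^(2/3)*3^(1/3)*x/2), x)


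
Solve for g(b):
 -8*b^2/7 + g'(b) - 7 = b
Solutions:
 g(b) = C1 + 8*b^3/21 + b^2/2 + 7*b


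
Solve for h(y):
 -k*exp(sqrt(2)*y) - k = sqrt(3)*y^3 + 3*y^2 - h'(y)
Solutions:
 h(y) = C1 + k*y + sqrt(2)*k*exp(sqrt(2)*y)/2 + sqrt(3)*y^4/4 + y^3


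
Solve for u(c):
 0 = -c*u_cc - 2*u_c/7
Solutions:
 u(c) = C1 + C2*c^(5/7)


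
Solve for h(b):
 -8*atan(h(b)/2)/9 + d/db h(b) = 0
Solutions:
 Integral(1/atan(_y/2), (_y, h(b))) = C1 + 8*b/9


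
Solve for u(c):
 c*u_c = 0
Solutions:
 u(c) = C1


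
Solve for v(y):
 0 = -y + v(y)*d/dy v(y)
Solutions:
 v(y) = -sqrt(C1 + y^2)
 v(y) = sqrt(C1 + y^2)


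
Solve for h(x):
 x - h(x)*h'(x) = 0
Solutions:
 h(x) = -sqrt(C1 + x^2)
 h(x) = sqrt(C1 + x^2)


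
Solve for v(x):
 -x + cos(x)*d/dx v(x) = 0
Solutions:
 v(x) = C1 + Integral(x/cos(x), x)


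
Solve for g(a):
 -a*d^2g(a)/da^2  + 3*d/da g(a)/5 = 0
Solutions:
 g(a) = C1 + C2*a^(8/5)


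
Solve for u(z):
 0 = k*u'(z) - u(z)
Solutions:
 u(z) = C1*exp(z/k)


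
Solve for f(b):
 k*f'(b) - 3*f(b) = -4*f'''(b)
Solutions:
 f(b) = C1*exp(b*(-k/((-3^(1/3) + 3^(5/6)*I)*(sqrt(3)*sqrt(k^3 + 243) + 27)^(1/3)) - 3^(1/3)*(sqrt(3)*sqrt(k^3 + 243) + 27)^(1/3)/12 + 3^(5/6)*I*(sqrt(3)*sqrt(k^3 + 243) + 27)^(1/3)/12)) + C2*exp(b*(k/((3^(1/3) + 3^(5/6)*I)*(sqrt(3)*sqrt(k^3 + 243) + 27)^(1/3)) - 3^(1/3)*(sqrt(3)*sqrt(k^3 + 243) + 27)^(1/3)/12 - 3^(5/6)*I*(sqrt(3)*sqrt(k^3 + 243) + 27)^(1/3)/12)) + C3*exp(3^(1/3)*b*(-3^(1/3)*k/(sqrt(3)*sqrt(k^3 + 243) + 27)^(1/3) + (sqrt(3)*sqrt(k^3 + 243) + 27)^(1/3))/6)


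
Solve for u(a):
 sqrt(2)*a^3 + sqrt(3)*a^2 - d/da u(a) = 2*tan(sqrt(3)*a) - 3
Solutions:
 u(a) = C1 + sqrt(2)*a^4/4 + sqrt(3)*a^3/3 + 3*a + 2*sqrt(3)*log(cos(sqrt(3)*a))/3


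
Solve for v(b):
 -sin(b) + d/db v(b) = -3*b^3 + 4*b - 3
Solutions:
 v(b) = C1 - 3*b^4/4 + 2*b^2 - 3*b - cos(b)


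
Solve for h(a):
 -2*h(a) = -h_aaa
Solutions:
 h(a) = C3*exp(2^(1/3)*a) + (C1*sin(2^(1/3)*sqrt(3)*a/2) + C2*cos(2^(1/3)*sqrt(3)*a/2))*exp(-2^(1/3)*a/2)


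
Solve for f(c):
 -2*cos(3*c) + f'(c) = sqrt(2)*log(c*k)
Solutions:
 f(c) = C1 + sqrt(2)*c*(log(c*k) - 1) + 2*sin(3*c)/3


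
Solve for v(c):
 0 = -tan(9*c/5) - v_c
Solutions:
 v(c) = C1 + 5*log(cos(9*c/5))/9


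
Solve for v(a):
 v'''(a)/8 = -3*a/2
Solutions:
 v(a) = C1 + C2*a + C3*a^2 - a^4/2


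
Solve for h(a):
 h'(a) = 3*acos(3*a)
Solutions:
 h(a) = C1 + 3*a*acos(3*a) - sqrt(1 - 9*a^2)


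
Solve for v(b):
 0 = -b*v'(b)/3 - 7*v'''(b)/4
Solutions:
 v(b) = C1 + Integral(C2*airyai(-42^(2/3)*b/21) + C3*airybi(-42^(2/3)*b/21), b)


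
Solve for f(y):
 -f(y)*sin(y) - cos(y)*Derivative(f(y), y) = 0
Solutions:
 f(y) = C1*cos(y)


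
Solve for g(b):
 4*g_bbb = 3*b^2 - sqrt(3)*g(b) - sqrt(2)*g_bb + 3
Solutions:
 g(b) = C1*exp(b*(-2*sqrt(2) + 2^(2/3)/(sqrt(2) + 108*sqrt(3) + sqrt(-2 + (sqrt(2) + 108*sqrt(3))^2))^(1/3) + 2^(1/3)*(sqrt(2) + 108*sqrt(3) + sqrt(-2 + (sqrt(2) + 108*sqrt(3))^2))^(1/3))/24)*sin(2^(1/3)*sqrt(3)*b*(-(sqrt(2) + 108*sqrt(3) + sqrt(-2 + (sqrt(2) + 108*sqrt(3))^2))^(1/3) + 2^(1/3)/(sqrt(2) + 108*sqrt(3) + sqrt(-2 + (sqrt(2) + 108*sqrt(3))^2))^(1/3))/24) + C2*exp(b*(-2*sqrt(2) + 2^(2/3)/(sqrt(2) + 108*sqrt(3) + sqrt(-2 + (sqrt(2) + 108*sqrt(3))^2))^(1/3) + 2^(1/3)*(sqrt(2) + 108*sqrt(3) + sqrt(-2 + (sqrt(2) + 108*sqrt(3))^2))^(1/3))/24)*cos(2^(1/3)*sqrt(3)*b*(-(sqrt(2) + 108*sqrt(3) + sqrt(-2 + (sqrt(2) + 108*sqrt(3))^2))^(1/3) + 2^(1/3)/(sqrt(2) + 108*sqrt(3) + sqrt(-2 + (sqrt(2) + 108*sqrt(3))^2))^(1/3))/24) + C3*exp(-b*(2^(2/3)/(sqrt(2) + 108*sqrt(3) + sqrt(-2 + (sqrt(2) + 108*sqrt(3))^2))^(1/3) + sqrt(2) + 2^(1/3)*(sqrt(2) + 108*sqrt(3) + sqrt(-2 + (sqrt(2) + 108*sqrt(3))^2))^(1/3))/12) + sqrt(3)*b^2 - 2*sqrt(2) + sqrt(3)


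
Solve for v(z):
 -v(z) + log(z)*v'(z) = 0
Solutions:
 v(z) = C1*exp(li(z))


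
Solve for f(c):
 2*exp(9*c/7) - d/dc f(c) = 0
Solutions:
 f(c) = C1 + 14*exp(9*c/7)/9


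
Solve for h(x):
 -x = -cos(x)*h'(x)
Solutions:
 h(x) = C1 + Integral(x/cos(x), x)


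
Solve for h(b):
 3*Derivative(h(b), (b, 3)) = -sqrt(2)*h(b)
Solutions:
 h(b) = C3*exp(-2^(1/6)*3^(2/3)*b/3) + (C1*sin(6^(1/6)*b/2) + C2*cos(6^(1/6)*b/2))*exp(2^(1/6)*3^(2/3)*b/6)


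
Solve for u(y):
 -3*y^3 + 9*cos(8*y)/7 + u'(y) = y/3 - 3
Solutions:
 u(y) = C1 + 3*y^4/4 + y^2/6 - 3*y - 9*sin(8*y)/56


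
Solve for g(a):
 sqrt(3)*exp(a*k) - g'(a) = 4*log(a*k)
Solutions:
 g(a) = C1 - 4*a*log(a*k) + 4*a + Piecewise((sqrt(3)*exp(a*k)/k, Ne(k, 0)), (sqrt(3)*a, True))


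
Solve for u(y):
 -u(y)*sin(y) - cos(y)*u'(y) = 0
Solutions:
 u(y) = C1*cos(y)


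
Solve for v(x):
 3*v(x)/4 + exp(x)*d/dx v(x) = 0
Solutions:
 v(x) = C1*exp(3*exp(-x)/4)


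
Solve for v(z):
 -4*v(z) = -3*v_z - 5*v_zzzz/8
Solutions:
 v(z) = C1*exp(z*(-10^(2/3)*(19 + 3*sqrt(129))^(1/3) + 20*10^(1/3)/(19 + 3*sqrt(129))^(1/3) + 20)/30)*sin(10^(1/3)*sqrt(3)*z*(20/(19 + 3*sqrt(129))^(1/3) + 10^(1/3)*(19 + 3*sqrt(129))^(1/3))/30) + C2*exp(z*(-10^(2/3)*(19 + 3*sqrt(129))^(1/3) + 20*10^(1/3)/(19 + 3*sqrt(129))^(1/3) + 20)/30)*cos(10^(1/3)*sqrt(3)*z*(20/(19 + 3*sqrt(129))^(1/3) + 10^(1/3)*(19 + 3*sqrt(129))^(1/3))/30) + C3*exp(-2*z) + C4*exp(z*(-20*10^(1/3)/(19 + 3*sqrt(129))^(1/3) + 10 + 10^(2/3)*(19 + 3*sqrt(129))^(1/3))/15)


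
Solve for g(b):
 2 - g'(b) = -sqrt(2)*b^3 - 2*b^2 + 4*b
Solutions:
 g(b) = C1 + sqrt(2)*b^4/4 + 2*b^3/3 - 2*b^2 + 2*b


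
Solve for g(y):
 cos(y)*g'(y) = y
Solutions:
 g(y) = C1 + Integral(y/cos(y), y)


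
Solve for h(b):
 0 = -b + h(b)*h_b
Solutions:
 h(b) = -sqrt(C1 + b^2)
 h(b) = sqrt(C1 + b^2)


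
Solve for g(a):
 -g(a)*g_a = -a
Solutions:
 g(a) = -sqrt(C1 + a^2)
 g(a) = sqrt(C1 + a^2)


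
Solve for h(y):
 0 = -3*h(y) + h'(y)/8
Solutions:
 h(y) = C1*exp(24*y)


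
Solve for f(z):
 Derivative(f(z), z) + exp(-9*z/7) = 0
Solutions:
 f(z) = C1 + 7*exp(-9*z/7)/9


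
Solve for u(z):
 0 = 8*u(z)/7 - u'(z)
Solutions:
 u(z) = C1*exp(8*z/7)


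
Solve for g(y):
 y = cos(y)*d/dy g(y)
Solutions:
 g(y) = C1 + Integral(y/cos(y), y)


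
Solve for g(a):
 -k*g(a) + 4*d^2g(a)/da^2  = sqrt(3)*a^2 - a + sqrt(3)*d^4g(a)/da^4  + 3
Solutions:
 g(a) = C1*exp(-3^(3/4)*a*sqrt(2 - sqrt(-sqrt(3)*k + 4))/3) + C2*exp(3^(3/4)*a*sqrt(2 - sqrt(-sqrt(3)*k + 4))/3) + C3*exp(-3^(3/4)*a*sqrt(sqrt(-sqrt(3)*k + 4) + 2)/3) + C4*exp(3^(3/4)*a*sqrt(sqrt(-sqrt(3)*k + 4) + 2)/3) - sqrt(3)*a^2/k + a/k - 3/k - 8*sqrt(3)/k^2


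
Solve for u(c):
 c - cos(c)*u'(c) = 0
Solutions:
 u(c) = C1 + Integral(c/cos(c), c)


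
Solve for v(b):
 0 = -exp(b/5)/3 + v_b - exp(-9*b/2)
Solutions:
 v(b) = C1 + 5*exp(b/5)/3 - 2*exp(-9*b/2)/9


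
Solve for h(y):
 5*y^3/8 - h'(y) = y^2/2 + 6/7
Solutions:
 h(y) = C1 + 5*y^4/32 - y^3/6 - 6*y/7


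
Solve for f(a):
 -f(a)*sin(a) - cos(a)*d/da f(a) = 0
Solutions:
 f(a) = C1*cos(a)


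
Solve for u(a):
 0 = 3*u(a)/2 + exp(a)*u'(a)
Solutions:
 u(a) = C1*exp(3*exp(-a)/2)


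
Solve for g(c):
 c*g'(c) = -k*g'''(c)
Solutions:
 g(c) = C1 + Integral(C2*airyai(c*(-1/k)^(1/3)) + C3*airybi(c*(-1/k)^(1/3)), c)


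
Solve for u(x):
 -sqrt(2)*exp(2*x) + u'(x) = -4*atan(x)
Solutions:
 u(x) = C1 - 4*x*atan(x) + sqrt(2)*exp(2*x)/2 + 2*log(x^2 + 1)


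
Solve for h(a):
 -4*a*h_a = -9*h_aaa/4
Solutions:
 h(a) = C1 + Integral(C2*airyai(2*6^(1/3)*a/3) + C3*airybi(2*6^(1/3)*a/3), a)


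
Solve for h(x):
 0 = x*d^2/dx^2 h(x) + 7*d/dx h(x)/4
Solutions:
 h(x) = C1 + C2/x^(3/4)


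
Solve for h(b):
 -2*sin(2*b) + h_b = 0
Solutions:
 h(b) = C1 - cos(2*b)


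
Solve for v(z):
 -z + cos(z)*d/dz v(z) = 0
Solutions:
 v(z) = C1 + Integral(z/cos(z), z)


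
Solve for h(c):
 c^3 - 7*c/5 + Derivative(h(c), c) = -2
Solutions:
 h(c) = C1 - c^4/4 + 7*c^2/10 - 2*c


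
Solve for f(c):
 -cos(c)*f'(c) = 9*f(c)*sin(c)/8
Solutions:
 f(c) = C1*cos(c)^(9/8)


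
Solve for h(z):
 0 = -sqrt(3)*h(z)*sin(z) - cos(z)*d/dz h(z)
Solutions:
 h(z) = C1*cos(z)^(sqrt(3))


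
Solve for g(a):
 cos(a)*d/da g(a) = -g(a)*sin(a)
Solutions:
 g(a) = C1*cos(a)


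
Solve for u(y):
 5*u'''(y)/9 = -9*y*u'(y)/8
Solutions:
 u(y) = C1 + Integral(C2*airyai(-3*3^(1/3)*5^(2/3)*y/10) + C3*airybi(-3*3^(1/3)*5^(2/3)*y/10), y)


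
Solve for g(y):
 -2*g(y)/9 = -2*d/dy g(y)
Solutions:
 g(y) = C1*exp(y/9)


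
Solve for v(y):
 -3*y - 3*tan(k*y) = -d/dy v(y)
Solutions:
 v(y) = C1 + 3*y^2/2 + 3*Piecewise((-log(cos(k*y))/k, Ne(k, 0)), (0, True))


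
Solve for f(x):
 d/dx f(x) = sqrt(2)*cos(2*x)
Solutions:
 f(x) = C1 + sqrt(2)*sin(2*x)/2


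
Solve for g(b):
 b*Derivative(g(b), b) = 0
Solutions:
 g(b) = C1


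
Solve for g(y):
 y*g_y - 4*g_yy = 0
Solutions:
 g(y) = C1 + C2*erfi(sqrt(2)*y/4)


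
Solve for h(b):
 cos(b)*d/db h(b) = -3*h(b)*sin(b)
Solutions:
 h(b) = C1*cos(b)^3


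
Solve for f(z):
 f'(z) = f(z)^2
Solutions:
 f(z) = -1/(C1 + z)


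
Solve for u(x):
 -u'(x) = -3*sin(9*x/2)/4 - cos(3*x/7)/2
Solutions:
 u(x) = C1 + 7*sin(3*x/7)/6 - cos(9*x/2)/6


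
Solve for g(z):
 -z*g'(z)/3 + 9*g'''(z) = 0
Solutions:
 g(z) = C1 + Integral(C2*airyai(z/3) + C3*airybi(z/3), z)


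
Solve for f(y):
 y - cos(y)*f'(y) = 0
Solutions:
 f(y) = C1 + Integral(y/cos(y), y)


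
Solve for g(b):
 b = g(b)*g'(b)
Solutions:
 g(b) = -sqrt(C1 + b^2)
 g(b) = sqrt(C1 + b^2)


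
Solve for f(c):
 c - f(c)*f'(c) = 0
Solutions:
 f(c) = -sqrt(C1 + c^2)
 f(c) = sqrt(C1 + c^2)


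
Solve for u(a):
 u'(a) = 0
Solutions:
 u(a) = C1


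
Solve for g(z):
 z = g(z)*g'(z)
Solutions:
 g(z) = -sqrt(C1 + z^2)
 g(z) = sqrt(C1 + z^2)


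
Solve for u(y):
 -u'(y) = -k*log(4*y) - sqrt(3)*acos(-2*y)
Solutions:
 u(y) = C1 + k*y*(log(y) - 1) + 2*k*y*log(2) + sqrt(3)*(y*acos(-2*y) + sqrt(1 - 4*y^2)/2)


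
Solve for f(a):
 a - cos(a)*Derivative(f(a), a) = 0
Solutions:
 f(a) = C1 + Integral(a/cos(a), a)


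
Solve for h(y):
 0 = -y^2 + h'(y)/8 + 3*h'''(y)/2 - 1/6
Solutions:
 h(y) = C1 + C2*sin(sqrt(3)*y/6) + C3*cos(sqrt(3)*y/6) + 8*y^3/3 - 572*y/3


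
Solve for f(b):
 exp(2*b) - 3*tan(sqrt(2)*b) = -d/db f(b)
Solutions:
 f(b) = C1 - exp(2*b)/2 - 3*sqrt(2)*log(cos(sqrt(2)*b))/2


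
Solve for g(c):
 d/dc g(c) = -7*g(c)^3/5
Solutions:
 g(c) = -sqrt(10)*sqrt(-1/(C1 - 7*c))/2
 g(c) = sqrt(10)*sqrt(-1/(C1 - 7*c))/2


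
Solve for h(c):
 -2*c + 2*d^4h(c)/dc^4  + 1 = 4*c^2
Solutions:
 h(c) = C1 + C2*c + C3*c^2 + C4*c^3 + c^6/180 + c^5/120 - c^4/48


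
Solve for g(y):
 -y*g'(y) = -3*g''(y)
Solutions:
 g(y) = C1 + C2*erfi(sqrt(6)*y/6)


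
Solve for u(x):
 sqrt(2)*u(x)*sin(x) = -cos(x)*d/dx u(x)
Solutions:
 u(x) = C1*cos(x)^(sqrt(2))


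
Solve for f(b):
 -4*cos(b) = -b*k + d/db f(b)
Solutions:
 f(b) = C1 + b^2*k/2 - 4*sin(b)


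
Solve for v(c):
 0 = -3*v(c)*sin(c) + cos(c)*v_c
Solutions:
 v(c) = C1/cos(c)^3


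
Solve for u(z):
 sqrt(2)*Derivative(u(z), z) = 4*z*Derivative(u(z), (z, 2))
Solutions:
 u(z) = C1 + C2*z^(sqrt(2)/4 + 1)


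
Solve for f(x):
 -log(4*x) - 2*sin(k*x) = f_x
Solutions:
 f(x) = C1 - x*log(x) - 2*x*log(2) + x - 2*Piecewise((-cos(k*x)/k, Ne(k, 0)), (0, True))


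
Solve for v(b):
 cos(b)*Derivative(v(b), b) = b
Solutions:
 v(b) = C1 + Integral(b/cos(b), b)


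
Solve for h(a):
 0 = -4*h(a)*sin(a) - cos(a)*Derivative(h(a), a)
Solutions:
 h(a) = C1*cos(a)^4


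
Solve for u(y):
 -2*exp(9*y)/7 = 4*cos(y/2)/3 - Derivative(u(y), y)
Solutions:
 u(y) = C1 + 2*exp(9*y)/63 + 8*sin(y/2)/3


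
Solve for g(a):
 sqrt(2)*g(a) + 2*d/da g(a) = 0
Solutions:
 g(a) = C1*exp(-sqrt(2)*a/2)


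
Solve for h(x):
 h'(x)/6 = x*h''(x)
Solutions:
 h(x) = C1 + C2*x^(7/6)


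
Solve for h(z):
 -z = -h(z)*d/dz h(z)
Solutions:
 h(z) = -sqrt(C1 + z^2)
 h(z) = sqrt(C1 + z^2)


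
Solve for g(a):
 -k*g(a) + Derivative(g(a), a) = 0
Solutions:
 g(a) = C1*exp(a*k)


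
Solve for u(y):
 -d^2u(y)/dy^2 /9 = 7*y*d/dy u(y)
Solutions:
 u(y) = C1 + C2*erf(3*sqrt(14)*y/2)


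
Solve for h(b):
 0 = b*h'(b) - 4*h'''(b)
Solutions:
 h(b) = C1 + Integral(C2*airyai(2^(1/3)*b/2) + C3*airybi(2^(1/3)*b/2), b)


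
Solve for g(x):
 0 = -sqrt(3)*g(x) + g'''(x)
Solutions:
 g(x) = C3*exp(3^(1/6)*x) + (C1*sin(3^(2/3)*x/2) + C2*cos(3^(2/3)*x/2))*exp(-3^(1/6)*x/2)


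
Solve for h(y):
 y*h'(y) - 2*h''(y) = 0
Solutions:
 h(y) = C1 + C2*erfi(y/2)


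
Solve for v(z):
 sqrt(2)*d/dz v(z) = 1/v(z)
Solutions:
 v(z) = -sqrt(C1 + sqrt(2)*z)
 v(z) = sqrt(C1 + sqrt(2)*z)


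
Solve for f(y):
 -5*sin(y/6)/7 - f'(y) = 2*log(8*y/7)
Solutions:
 f(y) = C1 - 2*y*log(y) - 6*y*log(2) + 2*y + 2*y*log(7) + 30*cos(y/6)/7


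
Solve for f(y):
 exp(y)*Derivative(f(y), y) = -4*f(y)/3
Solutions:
 f(y) = C1*exp(4*exp(-y)/3)


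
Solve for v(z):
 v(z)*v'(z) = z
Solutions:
 v(z) = -sqrt(C1 + z^2)
 v(z) = sqrt(C1 + z^2)


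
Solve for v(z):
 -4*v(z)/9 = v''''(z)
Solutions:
 v(z) = (C1*sin(sqrt(3)*z/3) + C2*cos(sqrt(3)*z/3))*exp(-sqrt(3)*z/3) + (C3*sin(sqrt(3)*z/3) + C4*cos(sqrt(3)*z/3))*exp(sqrt(3)*z/3)


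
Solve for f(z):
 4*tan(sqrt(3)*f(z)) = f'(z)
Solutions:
 f(z) = sqrt(3)*(pi - asin(C1*exp(4*sqrt(3)*z)))/3
 f(z) = sqrt(3)*asin(C1*exp(4*sqrt(3)*z))/3
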